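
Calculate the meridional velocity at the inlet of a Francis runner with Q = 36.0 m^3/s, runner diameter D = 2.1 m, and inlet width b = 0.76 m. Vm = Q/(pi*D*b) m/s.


Vm = 36.0 / (pi * 2.1 * 0.76) = 7.1799 m/s


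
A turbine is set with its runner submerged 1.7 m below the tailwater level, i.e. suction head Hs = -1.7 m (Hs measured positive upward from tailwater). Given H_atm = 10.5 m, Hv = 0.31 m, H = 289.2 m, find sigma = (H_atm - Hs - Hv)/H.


sigma = (10.5 - (-1.7) - 0.31) / 289.2 = 0.0411


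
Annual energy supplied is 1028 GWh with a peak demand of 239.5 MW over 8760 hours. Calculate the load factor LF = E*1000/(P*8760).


LF = 1028 * 1000 / (239.5 * 8760) = 0.4900


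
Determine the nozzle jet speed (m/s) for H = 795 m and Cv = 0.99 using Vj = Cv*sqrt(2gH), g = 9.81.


Vj = 0.99 * sqrt(2*9.81*795) = 123.6426 m/s


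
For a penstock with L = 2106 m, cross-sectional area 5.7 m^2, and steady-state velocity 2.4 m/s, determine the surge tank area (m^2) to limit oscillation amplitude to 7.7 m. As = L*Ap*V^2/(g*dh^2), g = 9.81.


As = 2106 * 5.7 * 2.4^2 / (9.81 * 7.7^2) = 118.8790 m^2


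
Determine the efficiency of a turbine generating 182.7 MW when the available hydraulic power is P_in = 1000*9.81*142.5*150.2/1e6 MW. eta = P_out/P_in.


P_in = 1000 * 9.81 * 142.5 * 150.2 / 1e6 = 209.9683 MW
eta = 182.7 / 209.9683 = 0.8701


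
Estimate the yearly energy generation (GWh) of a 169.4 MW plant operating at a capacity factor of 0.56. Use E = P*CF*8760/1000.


E = 169.4 * 0.56 * 8760 / 1000 = 831.0086 GWh


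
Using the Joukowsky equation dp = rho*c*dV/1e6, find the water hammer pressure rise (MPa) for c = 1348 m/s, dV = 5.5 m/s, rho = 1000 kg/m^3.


dp = 1000 * 1348 * 5.5 / 1e6 = 7.4140 MPa


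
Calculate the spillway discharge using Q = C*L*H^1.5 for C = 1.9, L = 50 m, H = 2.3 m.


Q = 1.9 * 50 * 2.3^1.5 = 331.3717 m^3/s


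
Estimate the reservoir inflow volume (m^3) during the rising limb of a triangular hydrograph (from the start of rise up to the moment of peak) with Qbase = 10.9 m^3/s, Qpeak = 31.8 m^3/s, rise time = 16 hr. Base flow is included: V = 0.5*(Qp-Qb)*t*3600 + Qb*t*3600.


V = 0.5*(31.8 - 10.9)*16*3600 + 10.9*16*3600 = 1.2298e+06 m^3


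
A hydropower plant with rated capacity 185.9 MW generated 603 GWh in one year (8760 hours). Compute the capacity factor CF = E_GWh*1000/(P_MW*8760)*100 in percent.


CF = 603 * 1000 / (185.9 * 8760) * 100 = 37.0283 %


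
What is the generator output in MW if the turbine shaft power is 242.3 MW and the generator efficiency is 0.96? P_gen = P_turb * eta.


P_gen = 242.3 * 0.96 = 232.6080 MW


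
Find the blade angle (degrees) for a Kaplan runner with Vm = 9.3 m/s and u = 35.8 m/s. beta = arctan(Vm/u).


beta = arctan(9.3 / 35.8) = 14.5622 degrees


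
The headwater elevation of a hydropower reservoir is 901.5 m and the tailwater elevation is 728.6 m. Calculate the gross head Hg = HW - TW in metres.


Hg = 901.5 - 728.6 = 172.9000 m


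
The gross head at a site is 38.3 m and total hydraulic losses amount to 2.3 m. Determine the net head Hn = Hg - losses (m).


Hn = 38.3 - 2.3 = 36.0000 m


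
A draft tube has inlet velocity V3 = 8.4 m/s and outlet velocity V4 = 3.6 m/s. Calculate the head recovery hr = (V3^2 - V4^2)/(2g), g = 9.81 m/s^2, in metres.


hr = (8.4^2 - 3.6^2) / (2*9.81) = 2.9358 m


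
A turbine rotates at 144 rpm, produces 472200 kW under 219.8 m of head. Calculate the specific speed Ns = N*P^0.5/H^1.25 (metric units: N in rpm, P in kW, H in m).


Ns = 144 * 472200^0.5 / 219.8^1.25 = 116.9206


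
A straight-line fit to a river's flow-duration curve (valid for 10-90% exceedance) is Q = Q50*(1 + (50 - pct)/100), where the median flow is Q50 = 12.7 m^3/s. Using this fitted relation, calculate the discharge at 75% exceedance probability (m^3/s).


Q = 12.7 * (1 + (50 - 75)/100) = 9.5250 m^3/s


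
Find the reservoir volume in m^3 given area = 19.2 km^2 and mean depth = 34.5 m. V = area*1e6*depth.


V = 19.2 * 1e6 * 34.5 = 6.6240e+08 m^3


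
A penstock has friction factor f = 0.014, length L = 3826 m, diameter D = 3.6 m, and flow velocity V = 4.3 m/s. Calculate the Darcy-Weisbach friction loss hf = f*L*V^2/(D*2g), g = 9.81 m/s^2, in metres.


hf = 0.014 * 3826 * 4.3^2 / (3.6 * 2 * 9.81) = 14.0219 m


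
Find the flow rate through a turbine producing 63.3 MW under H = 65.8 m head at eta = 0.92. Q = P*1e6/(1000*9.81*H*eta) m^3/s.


Q = 63.3 * 1e6 / (1000 * 9.81 * 65.8 * 0.92) = 106.5911 m^3/s


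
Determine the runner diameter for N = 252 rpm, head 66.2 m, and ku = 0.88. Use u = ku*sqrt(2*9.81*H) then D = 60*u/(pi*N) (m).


u = 0.88 * sqrt(2*9.81*66.2) = 31.7147 m/s
D = 60 * 31.7147 / (pi * 252) = 2.4036 m


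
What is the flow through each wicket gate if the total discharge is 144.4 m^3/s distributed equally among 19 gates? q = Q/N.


q = 144.4 / 19 = 7.6000 m^3/s


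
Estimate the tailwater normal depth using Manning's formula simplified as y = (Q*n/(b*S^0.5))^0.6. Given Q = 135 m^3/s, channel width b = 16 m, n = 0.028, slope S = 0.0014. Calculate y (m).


y = (135 * 0.028 / (16 * 0.0014^0.5))^0.6 = 3.0212 m


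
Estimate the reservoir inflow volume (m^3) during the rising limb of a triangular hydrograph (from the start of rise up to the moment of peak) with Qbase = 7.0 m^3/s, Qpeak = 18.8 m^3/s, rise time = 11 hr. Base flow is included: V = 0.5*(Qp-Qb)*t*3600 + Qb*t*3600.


V = 0.5*(18.8 - 7.0)*11*3600 + 7.0*11*3600 = 510840.0000 m^3


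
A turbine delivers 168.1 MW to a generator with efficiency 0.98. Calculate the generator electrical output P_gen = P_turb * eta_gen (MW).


P_gen = 168.1 * 0.98 = 164.7380 MW


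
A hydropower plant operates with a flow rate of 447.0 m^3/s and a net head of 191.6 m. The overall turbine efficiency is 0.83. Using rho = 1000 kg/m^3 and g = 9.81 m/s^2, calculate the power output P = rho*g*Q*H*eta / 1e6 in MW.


P = 1000 * 9.81 * 447.0 * 191.6 * 0.83 / 1e6 = 697.3489 MW


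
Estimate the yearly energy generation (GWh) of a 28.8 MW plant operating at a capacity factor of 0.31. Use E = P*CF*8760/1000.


E = 28.8 * 0.31 * 8760 / 1000 = 78.2093 GWh


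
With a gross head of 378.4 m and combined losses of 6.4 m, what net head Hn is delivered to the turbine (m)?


Hn = 378.4 - 6.4 = 372.0000 m


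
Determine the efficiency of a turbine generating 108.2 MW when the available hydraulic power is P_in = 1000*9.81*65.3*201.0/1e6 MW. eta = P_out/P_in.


P_in = 1000 * 9.81 * 65.3 * 201.0 / 1e6 = 128.7592 MW
eta = 108.2 / 128.7592 = 0.8403


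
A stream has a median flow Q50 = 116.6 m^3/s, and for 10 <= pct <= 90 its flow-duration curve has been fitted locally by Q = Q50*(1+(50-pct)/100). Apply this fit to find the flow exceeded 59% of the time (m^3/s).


Q = 116.6 * (1 + (50 - 59)/100) = 106.1060 m^3/s


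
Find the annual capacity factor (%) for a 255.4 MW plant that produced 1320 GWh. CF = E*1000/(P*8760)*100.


CF = 1320 * 1000 / (255.4 * 8760) * 100 = 58.9996 %


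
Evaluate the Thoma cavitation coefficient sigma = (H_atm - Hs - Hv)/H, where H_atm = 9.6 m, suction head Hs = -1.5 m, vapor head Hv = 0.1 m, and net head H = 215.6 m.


sigma = (9.6 - (-1.5) - 0.1) / 215.6 = 0.0510


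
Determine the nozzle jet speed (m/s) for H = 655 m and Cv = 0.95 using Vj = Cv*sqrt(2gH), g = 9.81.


Vj = 0.95 * sqrt(2*9.81*655) = 107.6946 m/s


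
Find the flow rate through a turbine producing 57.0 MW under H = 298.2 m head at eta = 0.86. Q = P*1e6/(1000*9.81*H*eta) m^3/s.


Q = 57.0 * 1e6 / (1000 * 9.81 * 298.2 * 0.86) = 22.6569 m^3/s


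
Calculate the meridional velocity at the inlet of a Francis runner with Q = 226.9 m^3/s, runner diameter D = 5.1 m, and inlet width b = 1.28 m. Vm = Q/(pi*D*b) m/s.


Vm = 226.9 / (pi * 5.1 * 1.28) = 11.0638 m/s


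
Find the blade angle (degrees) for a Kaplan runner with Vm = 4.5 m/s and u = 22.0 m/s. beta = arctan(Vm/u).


beta = arctan(4.5 / 22.0) = 11.5601 degrees


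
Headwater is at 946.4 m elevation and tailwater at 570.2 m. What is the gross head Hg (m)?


Hg = 946.4 - 570.2 = 376.2000 m


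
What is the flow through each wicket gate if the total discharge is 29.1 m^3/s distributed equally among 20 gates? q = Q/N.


q = 29.1 / 20 = 1.4550 m^3/s


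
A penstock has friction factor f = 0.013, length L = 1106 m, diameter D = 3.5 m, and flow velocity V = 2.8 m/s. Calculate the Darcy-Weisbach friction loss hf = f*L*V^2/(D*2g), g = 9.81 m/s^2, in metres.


hf = 0.013 * 1106 * 2.8^2 / (3.5 * 2 * 9.81) = 1.6415 m


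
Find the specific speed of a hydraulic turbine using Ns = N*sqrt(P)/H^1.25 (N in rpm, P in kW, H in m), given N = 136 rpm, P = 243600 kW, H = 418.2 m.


Ns = 136 * 243600^0.5 / 418.2^1.25 = 35.4934


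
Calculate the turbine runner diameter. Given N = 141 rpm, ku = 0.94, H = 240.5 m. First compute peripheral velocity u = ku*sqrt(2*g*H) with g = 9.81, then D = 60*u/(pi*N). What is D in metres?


u = 0.94 * sqrt(2*9.81*240.5) = 64.5706 m/s
D = 60 * 64.5706 / (pi * 141) = 8.7462 m


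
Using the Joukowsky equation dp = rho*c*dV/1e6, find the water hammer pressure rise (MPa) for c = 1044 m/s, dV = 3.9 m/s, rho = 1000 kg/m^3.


dp = 1000 * 1044 * 3.9 / 1e6 = 4.0716 MPa


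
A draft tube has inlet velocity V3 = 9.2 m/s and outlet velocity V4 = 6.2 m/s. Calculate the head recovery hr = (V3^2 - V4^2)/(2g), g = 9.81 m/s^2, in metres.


hr = (9.2^2 - 6.2^2) / (2*9.81) = 2.3547 m


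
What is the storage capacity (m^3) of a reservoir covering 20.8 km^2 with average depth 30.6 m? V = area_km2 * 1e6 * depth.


V = 20.8 * 1e6 * 30.6 = 6.3648e+08 m^3


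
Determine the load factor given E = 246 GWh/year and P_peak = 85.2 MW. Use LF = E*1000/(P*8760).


LF = 246 * 1000 / (85.2 * 8760) = 0.3296


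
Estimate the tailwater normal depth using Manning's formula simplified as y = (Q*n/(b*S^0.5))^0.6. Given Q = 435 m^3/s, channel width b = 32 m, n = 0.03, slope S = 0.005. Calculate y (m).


y = (435 * 0.03 / (32 * 0.005^0.5))^0.6 = 2.8614 m


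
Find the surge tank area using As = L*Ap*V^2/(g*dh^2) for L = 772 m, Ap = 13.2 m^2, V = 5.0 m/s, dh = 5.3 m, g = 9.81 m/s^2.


As = 772 * 13.2 * 5.0^2 / (9.81 * 5.3^2) = 924.5076 m^2


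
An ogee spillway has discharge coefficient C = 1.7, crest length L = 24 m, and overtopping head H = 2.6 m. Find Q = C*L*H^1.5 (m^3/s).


Q = 1.7 * 24 * 2.6^1.5 = 171.0489 m^3/s


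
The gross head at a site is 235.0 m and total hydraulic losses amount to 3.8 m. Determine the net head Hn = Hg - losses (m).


Hn = 235.0 - 3.8 = 231.2000 m


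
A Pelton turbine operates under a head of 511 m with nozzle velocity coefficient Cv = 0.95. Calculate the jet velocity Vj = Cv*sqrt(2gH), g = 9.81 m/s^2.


Vj = 0.95 * sqrt(2*9.81*511) = 95.1226 m/s


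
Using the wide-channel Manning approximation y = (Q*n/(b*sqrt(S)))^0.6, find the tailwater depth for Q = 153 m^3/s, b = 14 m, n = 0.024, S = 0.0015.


y = (153 * 0.024 / (14 * 0.0015^0.5))^0.6 = 3.1509 m


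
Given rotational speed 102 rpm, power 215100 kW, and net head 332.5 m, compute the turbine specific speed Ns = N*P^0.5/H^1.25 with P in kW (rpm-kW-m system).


Ns = 102 * 215100^0.5 / 332.5^1.25 = 33.3181


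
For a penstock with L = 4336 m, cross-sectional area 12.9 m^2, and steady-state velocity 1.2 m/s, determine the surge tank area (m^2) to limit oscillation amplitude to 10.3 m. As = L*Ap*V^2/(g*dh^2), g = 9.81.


As = 4336 * 12.9 * 1.2^2 / (9.81 * 10.3^2) = 77.3923 m^2


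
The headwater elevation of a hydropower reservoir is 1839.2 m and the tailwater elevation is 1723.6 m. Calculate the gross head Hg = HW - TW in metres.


Hg = 1839.2 - 1723.6 = 115.6000 m


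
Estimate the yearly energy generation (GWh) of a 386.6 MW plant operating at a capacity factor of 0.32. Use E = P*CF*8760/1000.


E = 386.6 * 0.32 * 8760 / 1000 = 1083.7171 GWh


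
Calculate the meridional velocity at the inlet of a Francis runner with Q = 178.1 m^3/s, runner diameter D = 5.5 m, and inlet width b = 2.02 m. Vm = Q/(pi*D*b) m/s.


Vm = 178.1 / (pi * 5.5 * 2.02) = 5.1027 m/s


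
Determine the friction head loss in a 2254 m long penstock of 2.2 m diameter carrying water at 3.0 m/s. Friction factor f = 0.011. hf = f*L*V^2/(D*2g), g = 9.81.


hf = 0.011 * 2254 * 3.0^2 / (2.2 * 2 * 9.81) = 5.1697 m


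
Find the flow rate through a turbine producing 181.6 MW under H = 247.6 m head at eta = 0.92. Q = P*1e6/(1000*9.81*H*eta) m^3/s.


Q = 181.6 * 1e6 / (1000 * 9.81 * 247.6 * 0.92) = 81.2659 m^3/s


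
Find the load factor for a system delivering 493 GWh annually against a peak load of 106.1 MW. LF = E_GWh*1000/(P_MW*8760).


LF = 493 * 1000 / (106.1 * 8760) = 0.5304


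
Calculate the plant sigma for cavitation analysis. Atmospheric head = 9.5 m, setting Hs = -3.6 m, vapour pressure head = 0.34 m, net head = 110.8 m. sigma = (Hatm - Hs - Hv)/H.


sigma = (9.5 - (-3.6) - 0.34) / 110.8 = 0.1152


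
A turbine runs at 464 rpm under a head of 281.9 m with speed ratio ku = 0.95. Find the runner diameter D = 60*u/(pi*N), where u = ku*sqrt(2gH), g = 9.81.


u = 0.95 * sqrt(2*9.81*281.9) = 70.6514 m/s
D = 60 * 70.6514 / (pi * 464) = 2.9081 m


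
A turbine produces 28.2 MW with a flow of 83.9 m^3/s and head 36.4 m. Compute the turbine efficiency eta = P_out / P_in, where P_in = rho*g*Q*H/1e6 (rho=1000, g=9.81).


P_in = 1000 * 9.81 * 83.9 * 36.4 / 1e6 = 29.9593 MW
eta = 28.2 / 29.9593 = 0.9413


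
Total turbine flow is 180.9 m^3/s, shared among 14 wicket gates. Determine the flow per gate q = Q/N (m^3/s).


q = 180.9 / 14 = 12.9214 m^3/s


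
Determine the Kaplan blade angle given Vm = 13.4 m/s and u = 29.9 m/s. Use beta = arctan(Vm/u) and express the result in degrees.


beta = arctan(13.4 / 29.9) = 24.1400 degrees


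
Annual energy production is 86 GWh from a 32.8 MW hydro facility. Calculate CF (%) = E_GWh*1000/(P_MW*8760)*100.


CF = 86 * 1000 / (32.8 * 8760) * 100 = 29.9309 %


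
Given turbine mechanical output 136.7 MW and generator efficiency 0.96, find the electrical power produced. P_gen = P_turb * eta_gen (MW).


P_gen = 136.7 * 0.96 = 131.2320 MW


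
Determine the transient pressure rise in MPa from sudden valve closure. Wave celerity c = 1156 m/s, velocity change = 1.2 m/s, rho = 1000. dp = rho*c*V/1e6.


dp = 1000 * 1156 * 1.2 / 1e6 = 1.3872 MPa


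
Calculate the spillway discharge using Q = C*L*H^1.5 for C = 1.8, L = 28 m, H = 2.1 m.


Q = 1.8 * 28 * 2.1^1.5 = 153.3767 m^3/s


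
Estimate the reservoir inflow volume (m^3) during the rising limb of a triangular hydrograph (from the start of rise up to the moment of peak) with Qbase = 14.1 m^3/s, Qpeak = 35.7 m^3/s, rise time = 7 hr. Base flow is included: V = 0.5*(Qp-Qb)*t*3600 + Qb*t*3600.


V = 0.5*(35.7 - 14.1)*7*3600 + 14.1*7*3600 = 627480.0000 m^3


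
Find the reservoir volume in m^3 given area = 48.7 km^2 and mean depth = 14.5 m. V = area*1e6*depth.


V = 48.7 * 1e6 * 14.5 = 7.0615e+08 m^3


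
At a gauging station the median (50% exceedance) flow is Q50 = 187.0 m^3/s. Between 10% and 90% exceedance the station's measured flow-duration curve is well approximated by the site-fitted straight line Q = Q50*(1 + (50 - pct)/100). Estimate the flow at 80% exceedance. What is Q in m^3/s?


Q = 187.0 * (1 + (50 - 80)/100) = 130.9000 m^3/s


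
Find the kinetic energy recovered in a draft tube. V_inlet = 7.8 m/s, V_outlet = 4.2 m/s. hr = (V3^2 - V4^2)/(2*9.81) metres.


hr = (7.8^2 - 4.2^2) / (2*9.81) = 2.2018 m


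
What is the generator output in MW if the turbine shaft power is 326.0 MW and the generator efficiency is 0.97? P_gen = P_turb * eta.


P_gen = 326.0 * 0.97 = 316.2200 MW


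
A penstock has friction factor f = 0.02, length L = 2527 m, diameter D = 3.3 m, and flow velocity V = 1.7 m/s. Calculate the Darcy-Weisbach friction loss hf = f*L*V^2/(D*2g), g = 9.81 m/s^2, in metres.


hf = 0.02 * 2527 * 1.7^2 / (3.3 * 2 * 9.81) = 2.2559 m


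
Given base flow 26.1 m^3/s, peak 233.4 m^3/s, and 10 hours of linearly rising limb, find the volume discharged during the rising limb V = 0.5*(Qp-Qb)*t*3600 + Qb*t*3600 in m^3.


V = 0.5*(233.4 - 26.1)*10*3600 + 26.1*10*3600 = 4.6710e+06 m^3


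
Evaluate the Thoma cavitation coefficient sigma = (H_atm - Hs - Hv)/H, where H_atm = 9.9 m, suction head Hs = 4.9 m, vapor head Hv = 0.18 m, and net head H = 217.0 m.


sigma = (9.9 - 4.9 - 0.18) / 217.0 = 0.0222


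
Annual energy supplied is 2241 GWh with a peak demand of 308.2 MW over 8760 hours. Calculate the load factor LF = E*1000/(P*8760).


LF = 2241 * 1000 / (308.2 * 8760) = 0.8301


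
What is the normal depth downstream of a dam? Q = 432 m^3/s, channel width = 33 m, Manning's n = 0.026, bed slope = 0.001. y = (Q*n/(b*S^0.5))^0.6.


y = (432 * 0.026 / (33 * 0.001^0.5))^0.6 = 4.1607 m


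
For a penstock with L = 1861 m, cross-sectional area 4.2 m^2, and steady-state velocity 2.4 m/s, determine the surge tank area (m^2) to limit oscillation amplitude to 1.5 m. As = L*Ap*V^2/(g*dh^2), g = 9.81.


As = 1861 * 4.2 * 2.4^2 / (9.81 * 1.5^2) = 2039.7015 m^2


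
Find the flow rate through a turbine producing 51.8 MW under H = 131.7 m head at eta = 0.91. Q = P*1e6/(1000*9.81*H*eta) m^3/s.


Q = 51.8 * 1e6 / (1000 * 9.81 * 131.7 * 0.91) = 44.0589 m^3/s


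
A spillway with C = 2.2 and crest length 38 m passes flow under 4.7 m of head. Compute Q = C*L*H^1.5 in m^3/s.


Q = 2.2 * 38 * 4.7^1.5 = 851.8303 m^3/s


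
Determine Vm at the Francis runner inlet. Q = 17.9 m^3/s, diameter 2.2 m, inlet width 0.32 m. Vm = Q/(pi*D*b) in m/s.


Vm = 17.9 / (pi * 2.2 * 0.32) = 8.0934 m/s


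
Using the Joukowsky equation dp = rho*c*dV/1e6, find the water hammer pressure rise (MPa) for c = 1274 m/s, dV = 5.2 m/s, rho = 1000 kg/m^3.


dp = 1000 * 1274 * 5.2 / 1e6 = 6.6248 MPa


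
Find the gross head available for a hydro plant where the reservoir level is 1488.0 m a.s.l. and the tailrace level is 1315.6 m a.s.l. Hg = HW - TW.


Hg = 1488.0 - 1315.6 = 172.4000 m


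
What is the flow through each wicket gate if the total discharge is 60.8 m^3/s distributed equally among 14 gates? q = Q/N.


q = 60.8 / 14 = 4.3429 m^3/s


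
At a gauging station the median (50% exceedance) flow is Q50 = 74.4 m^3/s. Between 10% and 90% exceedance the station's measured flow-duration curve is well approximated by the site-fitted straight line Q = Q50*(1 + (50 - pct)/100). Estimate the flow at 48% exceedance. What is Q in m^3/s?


Q = 74.4 * (1 + (50 - 48)/100) = 75.8880 m^3/s


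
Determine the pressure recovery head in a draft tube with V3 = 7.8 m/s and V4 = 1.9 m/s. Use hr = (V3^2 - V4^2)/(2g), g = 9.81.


hr = (7.8^2 - 1.9^2) / (2*9.81) = 2.9169 m


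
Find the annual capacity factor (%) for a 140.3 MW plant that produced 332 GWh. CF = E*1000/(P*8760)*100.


CF = 332 * 1000 / (140.3 * 8760) * 100 = 27.0132 %


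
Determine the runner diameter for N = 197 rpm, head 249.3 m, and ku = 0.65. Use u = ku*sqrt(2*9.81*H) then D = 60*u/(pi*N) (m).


u = 0.65 * sqrt(2*9.81*249.3) = 45.4594 m/s
D = 60 * 45.4594 / (pi * 197) = 4.4072 m


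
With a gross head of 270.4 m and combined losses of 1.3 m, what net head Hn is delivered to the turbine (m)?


Hn = 270.4 - 1.3 = 269.1000 m


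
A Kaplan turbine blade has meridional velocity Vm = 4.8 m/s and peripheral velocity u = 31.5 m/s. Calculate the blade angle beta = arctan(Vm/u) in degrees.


beta = arctan(4.8 / 31.5) = 8.6641 degrees


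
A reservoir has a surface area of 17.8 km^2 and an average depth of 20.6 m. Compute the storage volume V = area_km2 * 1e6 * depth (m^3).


V = 17.8 * 1e6 * 20.6 = 3.6668e+08 m^3


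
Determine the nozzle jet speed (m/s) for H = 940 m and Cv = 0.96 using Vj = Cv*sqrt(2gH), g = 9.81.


Vj = 0.96 * sqrt(2*9.81*940) = 130.3721 m/s


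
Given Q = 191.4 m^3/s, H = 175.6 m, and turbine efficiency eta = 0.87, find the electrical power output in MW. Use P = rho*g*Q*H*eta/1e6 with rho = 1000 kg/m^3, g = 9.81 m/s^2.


P = 1000 * 9.81 * 191.4 * 175.6 * 0.87 / 1e6 = 286.8499 MW


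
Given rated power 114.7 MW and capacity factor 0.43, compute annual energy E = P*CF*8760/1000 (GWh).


E = 114.7 * 0.43 * 8760 / 1000 = 432.0520 GWh


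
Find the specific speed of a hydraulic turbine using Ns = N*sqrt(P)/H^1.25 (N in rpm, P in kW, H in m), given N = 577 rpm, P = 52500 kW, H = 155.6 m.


Ns = 577 * 52500^0.5 / 155.6^1.25 = 240.5711


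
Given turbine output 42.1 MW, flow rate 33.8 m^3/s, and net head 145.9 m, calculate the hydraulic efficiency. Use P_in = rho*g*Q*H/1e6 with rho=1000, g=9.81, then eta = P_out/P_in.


P_in = 1000 * 9.81 * 33.8 * 145.9 / 1e6 = 48.3772 MW
eta = 42.1 / 48.3772 = 0.8702


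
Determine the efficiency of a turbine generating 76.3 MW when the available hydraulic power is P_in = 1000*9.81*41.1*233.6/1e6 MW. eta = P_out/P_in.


P_in = 1000 * 9.81 * 41.1 * 233.6 / 1e6 = 94.1854 MW
eta = 76.3 / 94.1854 = 0.8101


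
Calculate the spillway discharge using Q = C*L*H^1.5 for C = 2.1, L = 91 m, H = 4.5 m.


Q = 2.1 * 91 * 4.5^1.5 = 1824.2294 m^3/s


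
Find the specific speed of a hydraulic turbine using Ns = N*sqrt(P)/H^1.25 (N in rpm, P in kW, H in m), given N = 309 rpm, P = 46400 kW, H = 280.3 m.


Ns = 309 * 46400^0.5 / 280.3^1.25 = 58.0348


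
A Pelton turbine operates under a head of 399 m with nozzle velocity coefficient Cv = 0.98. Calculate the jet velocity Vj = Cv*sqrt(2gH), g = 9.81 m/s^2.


Vj = 0.98 * sqrt(2*9.81*399) = 86.7086 m/s


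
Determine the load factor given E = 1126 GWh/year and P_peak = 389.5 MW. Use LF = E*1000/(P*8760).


LF = 1126 * 1000 / (389.5 * 8760) = 0.3300


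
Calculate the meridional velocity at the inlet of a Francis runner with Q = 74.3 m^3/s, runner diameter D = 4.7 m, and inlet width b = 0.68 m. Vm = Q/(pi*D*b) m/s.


Vm = 74.3 / (pi * 4.7 * 0.68) = 7.4000 m/s


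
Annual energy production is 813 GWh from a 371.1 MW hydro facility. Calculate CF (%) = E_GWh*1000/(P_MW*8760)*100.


CF = 813 * 1000 / (371.1 * 8760) * 100 = 25.0090 %


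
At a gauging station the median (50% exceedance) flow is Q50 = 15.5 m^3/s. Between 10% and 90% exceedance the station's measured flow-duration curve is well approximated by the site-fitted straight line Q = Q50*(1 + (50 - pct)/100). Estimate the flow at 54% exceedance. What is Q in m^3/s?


Q = 15.5 * (1 + (50 - 54)/100) = 14.8800 m^3/s


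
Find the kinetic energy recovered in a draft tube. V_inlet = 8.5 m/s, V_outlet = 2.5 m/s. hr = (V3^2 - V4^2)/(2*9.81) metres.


hr = (8.5^2 - 2.5^2) / (2*9.81) = 3.3639 m


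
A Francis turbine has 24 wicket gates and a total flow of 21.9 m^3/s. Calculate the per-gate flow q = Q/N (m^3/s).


q = 21.9 / 24 = 0.9125 m^3/s


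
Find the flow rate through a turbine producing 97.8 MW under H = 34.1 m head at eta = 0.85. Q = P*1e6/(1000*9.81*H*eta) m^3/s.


Q = 97.8 * 1e6 / (1000 * 9.81 * 34.1 * 0.85) = 343.9510 m^3/s


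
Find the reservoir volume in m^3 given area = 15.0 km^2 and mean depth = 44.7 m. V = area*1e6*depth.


V = 15.0 * 1e6 * 44.7 = 6.7050e+08 m^3


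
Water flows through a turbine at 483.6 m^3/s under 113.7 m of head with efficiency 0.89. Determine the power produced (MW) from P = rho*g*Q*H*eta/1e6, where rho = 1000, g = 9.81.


P = 1000 * 9.81 * 483.6 * 113.7 * 0.89 / 1e6 = 480.0713 MW


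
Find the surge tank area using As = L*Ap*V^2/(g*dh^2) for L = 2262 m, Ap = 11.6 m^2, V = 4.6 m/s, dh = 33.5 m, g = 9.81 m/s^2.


As = 2262 * 11.6 * 4.6^2 / (9.81 * 33.5^2) = 50.4322 m^2


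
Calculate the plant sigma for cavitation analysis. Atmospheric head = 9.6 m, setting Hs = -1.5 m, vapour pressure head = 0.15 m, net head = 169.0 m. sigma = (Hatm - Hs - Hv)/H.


sigma = (9.6 - (-1.5) - 0.15) / 169.0 = 0.0648


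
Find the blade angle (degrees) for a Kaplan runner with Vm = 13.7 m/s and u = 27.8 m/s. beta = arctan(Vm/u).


beta = arctan(13.7 / 27.8) = 26.2343 degrees


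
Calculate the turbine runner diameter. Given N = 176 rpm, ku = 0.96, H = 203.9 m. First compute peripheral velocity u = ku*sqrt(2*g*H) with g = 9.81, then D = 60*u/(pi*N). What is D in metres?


u = 0.96 * sqrt(2*9.81*203.9) = 60.7197 m/s
D = 60 * 60.7197 / (pi * 176) = 6.5890 m


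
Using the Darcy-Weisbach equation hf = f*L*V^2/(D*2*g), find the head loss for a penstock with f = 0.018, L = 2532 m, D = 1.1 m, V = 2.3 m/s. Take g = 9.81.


hf = 0.018 * 2532 * 2.3^2 / (1.1 * 2 * 9.81) = 11.1712 m


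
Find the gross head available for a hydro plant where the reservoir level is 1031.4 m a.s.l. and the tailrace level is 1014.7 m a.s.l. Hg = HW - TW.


Hg = 1031.4 - 1014.7 = 16.7000 m


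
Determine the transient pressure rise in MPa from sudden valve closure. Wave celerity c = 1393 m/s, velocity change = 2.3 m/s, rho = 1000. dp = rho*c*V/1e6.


dp = 1000 * 1393 * 2.3 / 1e6 = 3.2039 MPa


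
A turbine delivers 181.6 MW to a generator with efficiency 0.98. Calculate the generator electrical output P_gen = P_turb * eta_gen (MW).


P_gen = 181.6 * 0.98 = 177.9680 MW


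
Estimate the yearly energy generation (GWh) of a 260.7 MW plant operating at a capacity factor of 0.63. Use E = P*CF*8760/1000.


E = 260.7 * 0.63 * 8760 / 1000 = 1438.7512 GWh


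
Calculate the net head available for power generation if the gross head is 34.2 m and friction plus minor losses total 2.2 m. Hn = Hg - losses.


Hn = 34.2 - 2.2 = 32.0000 m


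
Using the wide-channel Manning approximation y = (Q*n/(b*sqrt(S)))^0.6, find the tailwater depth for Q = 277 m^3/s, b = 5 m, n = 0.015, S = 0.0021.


y = (277 * 0.015 / (5 * 0.0021^0.5))^0.6 = 5.6898 m


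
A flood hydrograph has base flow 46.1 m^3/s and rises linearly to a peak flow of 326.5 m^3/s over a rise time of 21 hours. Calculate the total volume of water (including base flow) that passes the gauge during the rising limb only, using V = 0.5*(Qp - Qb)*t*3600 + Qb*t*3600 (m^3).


V = 0.5*(326.5 - 46.1)*21*3600 + 46.1*21*3600 = 1.4084e+07 m^3


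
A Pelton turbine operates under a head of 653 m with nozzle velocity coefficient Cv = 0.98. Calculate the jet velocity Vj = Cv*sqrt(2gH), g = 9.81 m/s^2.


Vj = 0.98 * sqrt(2*9.81*653) = 110.9257 m/s


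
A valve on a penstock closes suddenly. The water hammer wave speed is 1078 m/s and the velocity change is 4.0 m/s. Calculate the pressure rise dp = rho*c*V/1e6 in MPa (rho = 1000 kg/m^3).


dp = 1000 * 1078 * 4.0 / 1e6 = 4.3120 MPa


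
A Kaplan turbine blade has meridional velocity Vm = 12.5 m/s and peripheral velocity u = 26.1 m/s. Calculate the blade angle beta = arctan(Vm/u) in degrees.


beta = arctan(12.5 / 26.1) = 25.5910 degrees


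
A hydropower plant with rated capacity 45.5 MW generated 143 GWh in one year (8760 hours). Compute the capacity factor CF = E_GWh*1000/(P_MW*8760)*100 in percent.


CF = 143 * 1000 / (45.5 * 8760) * 100 = 35.8774 %


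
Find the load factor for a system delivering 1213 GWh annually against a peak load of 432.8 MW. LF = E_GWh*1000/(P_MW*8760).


LF = 1213 * 1000 / (432.8 * 8760) = 0.3199


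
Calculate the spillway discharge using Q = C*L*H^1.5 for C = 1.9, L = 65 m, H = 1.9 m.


Q = 1.9 * 65 * 1.9^1.5 = 323.4427 m^3/s


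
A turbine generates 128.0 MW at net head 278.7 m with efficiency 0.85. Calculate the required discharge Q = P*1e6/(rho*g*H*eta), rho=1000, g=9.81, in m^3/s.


Q = 128.0 * 1e6 / (1000 * 9.81 * 278.7 * 0.85) = 55.0789 m^3/s


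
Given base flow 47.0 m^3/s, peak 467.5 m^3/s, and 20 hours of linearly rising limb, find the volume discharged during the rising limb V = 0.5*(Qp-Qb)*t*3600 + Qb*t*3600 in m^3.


V = 0.5*(467.5 - 47.0)*20*3600 + 47.0*20*3600 = 1.8522e+07 m^3


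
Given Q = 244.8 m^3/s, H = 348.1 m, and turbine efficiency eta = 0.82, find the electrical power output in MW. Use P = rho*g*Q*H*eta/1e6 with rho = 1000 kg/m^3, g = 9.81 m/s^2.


P = 1000 * 9.81 * 244.8 * 348.1 * 0.82 / 1e6 = 685.4855 MW


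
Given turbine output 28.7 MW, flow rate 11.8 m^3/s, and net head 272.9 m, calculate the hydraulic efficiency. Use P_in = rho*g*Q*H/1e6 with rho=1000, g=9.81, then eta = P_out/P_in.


P_in = 1000 * 9.81 * 11.8 * 272.9 / 1e6 = 31.5904 MW
eta = 28.7 / 31.5904 = 0.9085


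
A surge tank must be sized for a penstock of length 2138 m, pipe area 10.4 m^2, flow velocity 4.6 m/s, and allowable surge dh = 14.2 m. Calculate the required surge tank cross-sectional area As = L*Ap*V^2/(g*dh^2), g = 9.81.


As = 2138 * 10.4 * 4.6^2 / (9.81 * 14.2^2) = 237.8543 m^2


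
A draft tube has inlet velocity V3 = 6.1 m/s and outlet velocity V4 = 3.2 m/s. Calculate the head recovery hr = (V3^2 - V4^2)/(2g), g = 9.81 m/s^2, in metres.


hr = (6.1^2 - 3.2^2) / (2*9.81) = 1.3746 m


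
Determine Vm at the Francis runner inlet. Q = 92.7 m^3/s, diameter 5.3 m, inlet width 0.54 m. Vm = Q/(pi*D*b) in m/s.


Vm = 92.7 / (pi * 5.3 * 0.54) = 10.3100 m/s


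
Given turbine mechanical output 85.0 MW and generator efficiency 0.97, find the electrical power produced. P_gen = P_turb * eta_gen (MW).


P_gen = 85.0 * 0.97 = 82.4500 MW


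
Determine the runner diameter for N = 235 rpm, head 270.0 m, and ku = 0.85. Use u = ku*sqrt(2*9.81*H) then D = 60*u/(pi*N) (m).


u = 0.85 * sqrt(2*9.81*270.0) = 61.8658 m/s
D = 60 * 61.8658 / (pi * 235) = 5.0279 m


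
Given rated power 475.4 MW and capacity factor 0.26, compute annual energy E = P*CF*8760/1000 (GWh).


E = 475.4 * 0.26 * 8760 / 1000 = 1082.7710 GWh


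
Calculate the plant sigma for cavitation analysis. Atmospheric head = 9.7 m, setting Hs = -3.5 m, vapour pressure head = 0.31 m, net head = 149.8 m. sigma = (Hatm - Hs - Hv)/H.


sigma = (9.7 - (-3.5) - 0.31) / 149.8 = 0.0860


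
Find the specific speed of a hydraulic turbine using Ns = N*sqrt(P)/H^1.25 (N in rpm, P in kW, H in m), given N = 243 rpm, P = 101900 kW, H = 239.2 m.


Ns = 243 * 101900^0.5 / 239.2^1.25 = 82.4597


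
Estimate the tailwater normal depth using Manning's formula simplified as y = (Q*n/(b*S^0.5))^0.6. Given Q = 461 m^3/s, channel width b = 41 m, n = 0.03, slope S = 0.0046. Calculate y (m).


y = (461 * 0.03 / (41 * 0.0046^0.5))^0.6 = 2.6182 m


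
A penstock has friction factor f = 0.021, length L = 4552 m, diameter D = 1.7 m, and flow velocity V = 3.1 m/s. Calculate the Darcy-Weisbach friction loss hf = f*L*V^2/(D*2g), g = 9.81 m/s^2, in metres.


hf = 0.021 * 4552 * 3.1^2 / (1.7 * 2 * 9.81) = 27.5421 m


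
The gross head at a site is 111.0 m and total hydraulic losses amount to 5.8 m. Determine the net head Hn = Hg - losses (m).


Hn = 111.0 - 5.8 = 105.2000 m


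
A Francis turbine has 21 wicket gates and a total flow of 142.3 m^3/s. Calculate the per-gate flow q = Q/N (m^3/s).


q = 142.3 / 21 = 6.7762 m^3/s


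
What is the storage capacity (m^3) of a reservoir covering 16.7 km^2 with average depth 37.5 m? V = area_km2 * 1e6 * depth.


V = 16.7 * 1e6 * 37.5 = 6.2625e+08 m^3


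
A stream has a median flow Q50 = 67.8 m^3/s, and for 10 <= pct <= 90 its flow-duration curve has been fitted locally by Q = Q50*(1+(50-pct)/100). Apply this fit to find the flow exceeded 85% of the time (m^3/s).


Q = 67.8 * (1 + (50 - 85)/100) = 44.0700 m^3/s


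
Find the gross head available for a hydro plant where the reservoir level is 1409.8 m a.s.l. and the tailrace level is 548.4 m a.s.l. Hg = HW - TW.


Hg = 1409.8 - 548.4 = 861.4000 m


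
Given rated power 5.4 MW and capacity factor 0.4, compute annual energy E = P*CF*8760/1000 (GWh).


E = 5.4 * 0.4 * 8760 / 1000 = 18.9216 GWh


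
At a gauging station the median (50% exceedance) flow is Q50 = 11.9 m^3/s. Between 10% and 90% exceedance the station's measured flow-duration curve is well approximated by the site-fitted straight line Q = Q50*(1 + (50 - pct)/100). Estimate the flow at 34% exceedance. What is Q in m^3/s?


Q = 11.9 * (1 + (50 - 34)/100) = 13.8040 m^3/s


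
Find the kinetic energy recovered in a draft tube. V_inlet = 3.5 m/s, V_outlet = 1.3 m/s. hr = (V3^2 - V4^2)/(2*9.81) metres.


hr = (3.5^2 - 1.3^2) / (2*9.81) = 0.5382 m


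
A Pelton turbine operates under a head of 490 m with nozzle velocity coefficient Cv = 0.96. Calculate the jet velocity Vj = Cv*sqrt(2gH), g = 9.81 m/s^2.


Vj = 0.96 * sqrt(2*9.81*490) = 94.1280 m/s


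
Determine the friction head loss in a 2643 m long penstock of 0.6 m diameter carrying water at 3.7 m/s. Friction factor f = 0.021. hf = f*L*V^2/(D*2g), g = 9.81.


hf = 0.021 * 2643 * 3.7^2 / (0.6 * 2 * 9.81) = 64.5460 m


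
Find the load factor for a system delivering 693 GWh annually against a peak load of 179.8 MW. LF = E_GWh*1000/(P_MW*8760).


LF = 693 * 1000 / (179.8 * 8760) = 0.4400


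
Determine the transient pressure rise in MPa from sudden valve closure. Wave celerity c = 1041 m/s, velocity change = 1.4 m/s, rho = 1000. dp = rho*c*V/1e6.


dp = 1000 * 1041 * 1.4 / 1e6 = 1.4574 MPa


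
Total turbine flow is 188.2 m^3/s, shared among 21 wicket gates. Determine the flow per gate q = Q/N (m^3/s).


q = 188.2 / 21 = 8.9619 m^3/s


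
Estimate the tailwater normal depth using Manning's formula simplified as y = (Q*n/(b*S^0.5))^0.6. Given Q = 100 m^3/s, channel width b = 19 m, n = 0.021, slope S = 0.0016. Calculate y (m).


y = (100 * 0.021 / (19 * 0.0016^0.5))^0.6 = 1.8401 m


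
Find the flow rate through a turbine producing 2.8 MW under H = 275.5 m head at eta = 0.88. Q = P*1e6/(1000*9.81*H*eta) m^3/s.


Q = 2.8 * 1e6 / (1000 * 9.81 * 275.5 * 0.88) = 1.1773 m^3/s


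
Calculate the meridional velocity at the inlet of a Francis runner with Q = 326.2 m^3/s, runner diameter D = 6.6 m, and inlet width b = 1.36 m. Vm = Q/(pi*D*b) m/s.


Vm = 326.2 / (pi * 6.6 * 1.36) = 11.5678 m/s


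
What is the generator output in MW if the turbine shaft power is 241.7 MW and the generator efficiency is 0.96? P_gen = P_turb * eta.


P_gen = 241.7 * 0.96 = 232.0320 MW


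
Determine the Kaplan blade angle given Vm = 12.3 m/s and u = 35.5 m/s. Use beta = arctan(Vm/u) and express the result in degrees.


beta = arctan(12.3 / 35.5) = 19.1101 degrees


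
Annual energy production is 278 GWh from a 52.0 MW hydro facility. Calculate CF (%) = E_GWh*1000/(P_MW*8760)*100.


CF = 278 * 1000 / (52.0 * 8760) * 100 = 61.0292 %


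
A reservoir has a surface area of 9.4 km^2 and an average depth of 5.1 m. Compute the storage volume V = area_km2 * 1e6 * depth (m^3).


V = 9.4 * 1e6 * 5.1 = 4.7940e+07 m^3


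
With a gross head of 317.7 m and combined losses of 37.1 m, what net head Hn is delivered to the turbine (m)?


Hn = 317.7 - 37.1 = 280.6000 m


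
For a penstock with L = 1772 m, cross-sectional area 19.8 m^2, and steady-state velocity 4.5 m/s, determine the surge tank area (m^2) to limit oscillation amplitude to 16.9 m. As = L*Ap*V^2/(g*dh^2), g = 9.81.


As = 1772 * 19.8 * 4.5^2 / (9.81 * 16.9^2) = 253.5780 m^2


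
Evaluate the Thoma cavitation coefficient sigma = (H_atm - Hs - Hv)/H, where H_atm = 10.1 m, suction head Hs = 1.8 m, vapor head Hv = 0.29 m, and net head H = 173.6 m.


sigma = (10.1 - 1.8 - 0.29) / 173.6 = 0.0461


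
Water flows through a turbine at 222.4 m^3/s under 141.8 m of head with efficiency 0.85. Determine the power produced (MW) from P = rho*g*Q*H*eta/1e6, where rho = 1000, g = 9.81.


P = 1000 * 9.81 * 222.4 * 141.8 * 0.85 / 1e6 = 262.9656 MW


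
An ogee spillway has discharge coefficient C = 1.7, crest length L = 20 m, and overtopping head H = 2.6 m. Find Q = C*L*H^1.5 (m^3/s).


Q = 1.7 * 20 * 2.6^1.5 = 142.5407 m^3/s


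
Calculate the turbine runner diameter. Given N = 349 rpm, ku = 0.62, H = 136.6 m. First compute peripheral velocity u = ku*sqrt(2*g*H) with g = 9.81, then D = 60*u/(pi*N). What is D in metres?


u = 0.62 * sqrt(2*9.81*136.6) = 32.0972 m/s
D = 60 * 32.0972 / (pi * 349) = 1.7565 m


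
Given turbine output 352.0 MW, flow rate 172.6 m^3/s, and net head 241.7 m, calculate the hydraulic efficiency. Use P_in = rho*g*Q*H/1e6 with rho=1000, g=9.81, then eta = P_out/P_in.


P_in = 1000 * 9.81 * 172.6 * 241.7 / 1e6 = 409.2479 MW
eta = 352.0 / 409.2479 = 0.8601


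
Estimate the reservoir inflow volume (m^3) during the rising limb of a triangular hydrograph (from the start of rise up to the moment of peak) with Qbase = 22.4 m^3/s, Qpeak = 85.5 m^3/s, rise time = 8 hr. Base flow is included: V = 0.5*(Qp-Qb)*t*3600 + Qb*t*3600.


V = 0.5*(85.5 - 22.4)*8*3600 + 22.4*8*3600 = 1.5538e+06 m^3


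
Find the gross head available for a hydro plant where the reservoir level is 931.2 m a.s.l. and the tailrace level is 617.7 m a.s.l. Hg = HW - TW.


Hg = 931.2 - 617.7 = 313.5000 m


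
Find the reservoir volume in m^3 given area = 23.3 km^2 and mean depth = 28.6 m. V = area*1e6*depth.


V = 23.3 * 1e6 * 28.6 = 6.6638e+08 m^3


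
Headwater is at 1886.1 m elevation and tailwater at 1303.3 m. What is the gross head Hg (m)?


Hg = 1886.1 - 1303.3 = 582.8000 m


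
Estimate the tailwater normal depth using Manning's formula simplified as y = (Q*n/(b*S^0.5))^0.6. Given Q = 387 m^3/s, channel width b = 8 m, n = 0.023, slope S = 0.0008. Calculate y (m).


y = (387 * 0.023 / (8 * 0.0008^0.5))^0.6 = 9.0549 m


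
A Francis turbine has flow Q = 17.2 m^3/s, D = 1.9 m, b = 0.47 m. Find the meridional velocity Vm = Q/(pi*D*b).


Vm = 17.2 / (pi * 1.9 * 0.47) = 6.1309 m/s


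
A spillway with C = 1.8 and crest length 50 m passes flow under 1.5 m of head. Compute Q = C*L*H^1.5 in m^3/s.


Q = 1.8 * 50 * 1.5^1.5 = 165.3406 m^3/s


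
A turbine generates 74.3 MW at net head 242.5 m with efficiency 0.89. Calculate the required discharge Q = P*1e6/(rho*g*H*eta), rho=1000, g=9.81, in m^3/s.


Q = 74.3 * 1e6 / (1000 * 9.81 * 242.5 * 0.89) = 35.0928 m^3/s


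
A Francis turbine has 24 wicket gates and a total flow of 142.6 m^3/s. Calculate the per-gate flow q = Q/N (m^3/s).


q = 142.6 / 24 = 5.9417 m^3/s


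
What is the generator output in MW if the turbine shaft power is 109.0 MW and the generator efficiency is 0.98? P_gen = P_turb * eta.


P_gen = 109.0 * 0.98 = 106.8200 MW


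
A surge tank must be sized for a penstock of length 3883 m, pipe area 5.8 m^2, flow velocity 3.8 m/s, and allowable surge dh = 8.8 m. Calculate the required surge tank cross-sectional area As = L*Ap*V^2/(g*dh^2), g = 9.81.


As = 3883 * 5.8 * 3.8^2 / (9.81 * 8.8^2) = 428.0832 m^2


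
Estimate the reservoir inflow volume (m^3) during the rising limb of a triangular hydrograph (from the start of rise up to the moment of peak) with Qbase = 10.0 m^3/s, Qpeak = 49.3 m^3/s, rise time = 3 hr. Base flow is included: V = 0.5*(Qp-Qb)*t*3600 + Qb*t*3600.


V = 0.5*(49.3 - 10.0)*3*3600 + 10.0*3*3600 = 320220.0000 m^3


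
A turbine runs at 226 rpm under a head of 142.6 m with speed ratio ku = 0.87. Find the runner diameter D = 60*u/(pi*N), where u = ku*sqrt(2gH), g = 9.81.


u = 0.87 * sqrt(2*9.81*142.6) = 46.0181 m/s
D = 60 * 46.0181 / (pi * 226) = 3.8889 m


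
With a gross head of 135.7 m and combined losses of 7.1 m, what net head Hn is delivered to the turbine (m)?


Hn = 135.7 - 7.1 = 128.6000 m


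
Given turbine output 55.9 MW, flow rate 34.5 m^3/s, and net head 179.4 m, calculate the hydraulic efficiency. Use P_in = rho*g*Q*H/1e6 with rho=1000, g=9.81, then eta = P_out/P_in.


P_in = 1000 * 9.81 * 34.5 * 179.4 / 1e6 = 60.7170 MW
eta = 55.9 / 60.7170 = 0.9207


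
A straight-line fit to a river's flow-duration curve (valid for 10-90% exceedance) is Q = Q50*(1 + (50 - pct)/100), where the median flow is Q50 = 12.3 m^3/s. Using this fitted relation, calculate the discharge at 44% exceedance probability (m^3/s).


Q = 12.3 * (1 + (50 - 44)/100) = 13.0380 m^3/s
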